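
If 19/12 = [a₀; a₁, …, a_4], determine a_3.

Repeatedly divide and take the remainder:
⌊19/12⌋ = 1, remainder 7
⌊12/7⌋ = 1, remainder 5
⌊7/5⌋ = 1, remainder 2
⌊5/2⌋ = 2, remainder 1

2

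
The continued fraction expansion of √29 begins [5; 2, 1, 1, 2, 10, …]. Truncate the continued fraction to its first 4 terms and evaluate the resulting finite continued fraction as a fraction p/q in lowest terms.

27/5

Use the convergent recurrence hₖ = aₖ·hₖ₋₁ + hₖ₋₂ (and likewise for the denominators kₖ):
a_0 = 5: 5/1
a_1 = 2: 11/2
a_2 = 1: 16/3
a_3 = 1: 27/5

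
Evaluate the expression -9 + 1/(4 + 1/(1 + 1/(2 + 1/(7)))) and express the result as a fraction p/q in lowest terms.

Build up convergents one term at a time:
a_0 = -9: -9/1
a_1 = 4: -35/4
a_2 = 1: -44/5
a_3 = 2: -123/14
a_4 = 7: -905/103

-905/103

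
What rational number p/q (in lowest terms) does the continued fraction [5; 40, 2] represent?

a_0 = 5: 5/1
a_1 = 40: 201/40
a_2 = 2: 407/81

407/81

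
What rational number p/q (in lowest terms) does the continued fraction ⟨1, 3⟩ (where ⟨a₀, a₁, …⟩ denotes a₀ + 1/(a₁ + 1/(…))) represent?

4/3

a_0 = 1: 1/1
a_1 = 3: 4/3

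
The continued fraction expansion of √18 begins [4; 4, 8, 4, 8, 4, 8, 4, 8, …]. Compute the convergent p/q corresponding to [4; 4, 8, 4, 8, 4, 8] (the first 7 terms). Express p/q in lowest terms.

Use the convergent recurrence hₖ = aₖ·hₖ₋₁ + hₖ₋₂ (and likewise for the denominators kₖ):
a_0 = 4: 4/1
a_1 = 4: 17/4
a_2 = 8: 140/33
a_3 = 4: 577/136
a_4 = 8: 4756/1121
a_5 = 4: 19601/4620
a_6 = 8: 161564/38081

161564/38081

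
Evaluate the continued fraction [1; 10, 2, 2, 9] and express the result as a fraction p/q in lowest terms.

536/489

a_0 = 1: 1/1
a_1 = 10: 11/10
a_2 = 2: 23/21
a_3 = 2: 57/52
a_4 = 9: 536/489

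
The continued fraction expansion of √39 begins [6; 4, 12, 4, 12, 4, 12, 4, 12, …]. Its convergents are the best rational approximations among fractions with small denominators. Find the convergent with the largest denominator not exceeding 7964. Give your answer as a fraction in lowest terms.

15294/2449

List convergents until the denominator exceeds the bound:
a_0 = 6: 6/1  (≤ bound)
a_1 = 4: 25/4  (≤ bound)
a_2 = 12: 306/49  (≤ bound)
a_3 = 4: 1249/200  (≤ bound)
a_4 = 12: 15294/2449  (≤ bound)
a_5 = 4: 62425/9996  (> 7964, stop)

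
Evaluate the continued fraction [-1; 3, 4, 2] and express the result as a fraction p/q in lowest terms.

a_0 = -1: -1/1
a_1 = 3: -2/3
a_2 = 4: -9/13
a_3 = 2: -20/29

-20/29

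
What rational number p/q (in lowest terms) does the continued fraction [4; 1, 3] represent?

Start with 3.
1 + 1/(3/1) = 1 + 1/3 = 4/3
4 + 1/(4/3) = 4 + 3/4 = 19/4

19/4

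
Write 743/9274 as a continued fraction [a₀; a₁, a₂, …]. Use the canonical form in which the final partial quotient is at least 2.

743 = 0·9274 + 743, so a_0 = 0
9274 = 12·743 + 358, so a_1 = 12
743 = 2·358 + 27, so a_2 = 2
358 = 13·27 + 7, so a_3 = 13
27 = 3·7 + 6, so a_4 = 3
7 = 1·6 + 1, so a_5 = 1
6 = 6·1 + 0, so a_6 = 6

[0; 12, 2, 13, 3, 1, 6]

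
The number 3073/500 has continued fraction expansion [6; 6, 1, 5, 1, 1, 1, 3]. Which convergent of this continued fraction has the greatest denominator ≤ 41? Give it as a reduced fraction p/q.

252/41

List convergents until the denominator exceeds the bound:
a_0 = 6: 6/1  (≤ bound)
a_1 = 6: 37/6  (≤ bound)
a_2 = 1: 43/7  (≤ bound)
a_3 = 5: 252/41  (≤ bound)
a_4 = 1: 295/48  (> 41, stop)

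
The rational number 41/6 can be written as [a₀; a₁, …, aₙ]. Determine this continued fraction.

⌊41/6⌋ = 6, remainder 5
⌊6/5⌋ = 1, remainder 1
⌊5/1⌋ = 5, remainder 0

[6; 1, 5]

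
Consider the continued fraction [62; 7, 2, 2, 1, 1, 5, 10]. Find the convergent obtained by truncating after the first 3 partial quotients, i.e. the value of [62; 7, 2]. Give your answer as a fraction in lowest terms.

932/15

Start with 2.
7 + 1/(2/1) = 7 + 1/2 = 15/2
62 + 1/(15/2) = 62 + 2/15 = 932/15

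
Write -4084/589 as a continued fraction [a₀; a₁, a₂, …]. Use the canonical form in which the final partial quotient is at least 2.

[-7; 15, 9, 1, 3]

-4084 ÷ 589 → quotient -7, remainder 39
589 ÷ 39 → quotient 15, remainder 4
39 ÷ 4 → quotient 9, remainder 3
4 ÷ 3 → quotient 1, remainder 1
3 ÷ 1 → quotient 3, remainder 0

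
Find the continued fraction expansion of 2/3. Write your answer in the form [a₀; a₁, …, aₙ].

[0; 1, 2]

Repeatedly divide and take the remainder:
2 = 0·3 + 2, so a_0 = 0
3 = 1·2 + 1, so a_1 = 1
2 = 2·1 + 0, so a_2 = 2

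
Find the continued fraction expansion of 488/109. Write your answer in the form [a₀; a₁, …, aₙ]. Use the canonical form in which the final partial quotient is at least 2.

488 = 4·109 + 52, so a_0 = 4
109 = 2·52 + 5, so a_1 = 2
52 = 10·5 + 2, so a_2 = 10
5 = 2·2 + 1, so a_3 = 2
2 = 2·1 + 0, so a_4 = 2

[4; 2, 10, 2, 2]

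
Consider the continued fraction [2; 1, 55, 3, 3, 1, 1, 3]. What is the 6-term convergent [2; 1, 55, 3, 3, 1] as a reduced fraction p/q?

Use the convergent recurrence hₖ = aₖ·hₖ₋₁ + hₖ₋₂ (and likewise for the denominators kₖ):
a_0 = 2: 2/1
a_1 = 1: 3/1
a_2 = 55: 167/56
a_3 = 3: 504/169
a_4 = 3: 1679/563
a_5 = 1: 2183/732

2183/732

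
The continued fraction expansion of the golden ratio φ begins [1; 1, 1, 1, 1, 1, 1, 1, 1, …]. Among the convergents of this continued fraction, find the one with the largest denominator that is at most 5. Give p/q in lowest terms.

a_0 = 1: 1/1  (≤ bound)
a_1 = 1: 2/1  (≤ bound)
a_2 = 1: 3/2  (≤ bound)
a_3 = 1: 5/3  (≤ bound)
a_4 = 1: 8/5  (≤ bound)
a_5 = 1: 13/8  (> 5, stop)

8/5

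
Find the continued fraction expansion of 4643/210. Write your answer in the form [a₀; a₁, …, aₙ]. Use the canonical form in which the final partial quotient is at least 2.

[22; 9, 7, 1, 2]

Apply division with remainder until the remainder is 0:
4643 ÷ 210 → quotient 22, remainder 23
210 ÷ 23 → quotient 9, remainder 3
23 ÷ 3 → quotient 7, remainder 2
3 ÷ 2 → quotient 1, remainder 1
2 ÷ 1 → quotient 2, remainder 0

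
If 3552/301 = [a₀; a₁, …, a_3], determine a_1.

3552 ÷ 301 → quotient 11, remainder 241
301 ÷ 241 → quotient 1, remainder 60

1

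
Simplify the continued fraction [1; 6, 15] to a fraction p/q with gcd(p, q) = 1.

106/91

a_0 = 1: 1/1
a_1 = 6: 7/6
a_2 = 15: 106/91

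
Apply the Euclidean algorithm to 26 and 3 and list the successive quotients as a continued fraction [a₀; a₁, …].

[8; 1, 2]

26 ÷ 3 → quotient 8, remainder 2
3 ÷ 2 → quotient 1, remainder 1
2 ÷ 1 → quotient 2, remainder 0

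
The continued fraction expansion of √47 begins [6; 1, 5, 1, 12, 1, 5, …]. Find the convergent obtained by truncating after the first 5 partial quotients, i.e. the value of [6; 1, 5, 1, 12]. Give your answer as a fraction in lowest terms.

617/90

a_0 = 6: 6/1
a_1 = 1: 7/1
a_2 = 5: 41/6
a_3 = 1: 48/7
a_4 = 12: 617/90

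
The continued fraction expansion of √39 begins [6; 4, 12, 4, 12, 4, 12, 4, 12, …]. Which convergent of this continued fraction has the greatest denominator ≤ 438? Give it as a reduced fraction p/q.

1249/200

a_0 = 6: 6/1  (≤ bound)
a_1 = 4: 25/4  (≤ bound)
a_2 = 12: 306/49  (≤ bound)
a_3 = 4: 1249/200  (≤ bound)
a_4 = 12: 15294/2449  (> 438, stop)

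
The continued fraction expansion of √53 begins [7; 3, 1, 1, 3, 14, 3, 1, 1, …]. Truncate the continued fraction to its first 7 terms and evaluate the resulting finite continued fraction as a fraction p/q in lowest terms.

Start with 3.
14 + 1/(3/1) = 14 + 1/3 = 43/3
3 + 1/(43/3) = 3 + 3/43 = 132/43
1 + 1/(132/43) = 1 + 43/132 = 175/132
1 + 1/(175/132) = 1 + 132/175 = 307/175
3 + 1/(307/175) = 3 + 175/307 = 1096/307
7 + 1/(1096/307) = 7 + 307/1096 = 7979/1096

7979/1096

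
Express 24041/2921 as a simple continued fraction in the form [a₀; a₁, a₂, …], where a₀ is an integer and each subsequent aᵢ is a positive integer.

Apply division with remainder until the remainder is 0:
24041 = 8·2921 + 673, so a_0 = 8
2921 = 4·673 + 229, so a_1 = 4
673 = 2·229 + 215, so a_2 = 2
229 = 1·215 + 14, so a_3 = 1
215 = 15·14 + 5, so a_4 = 15
14 = 2·5 + 4, so a_5 = 2
5 = 1·4 + 1, so a_6 = 1
4 = 4·1 + 0, so a_7 = 4

[8; 4, 2, 1, 15, 2, 1, 4]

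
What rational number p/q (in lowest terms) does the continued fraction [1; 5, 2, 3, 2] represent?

103/87

Compute successive convergents:
a_0 = 1: 1/1
a_1 = 5: 6/5
a_2 = 2: 13/11
a_3 = 3: 45/38
a_4 = 2: 103/87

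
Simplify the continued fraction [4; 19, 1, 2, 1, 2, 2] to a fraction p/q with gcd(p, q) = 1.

Use the convergent recurrence hₖ = aₖ·hₖ₋₁ + hₖ₋₂ (and likewise for the denominators kₖ):
a_0 = 4: 4/1
a_1 = 19: 77/19
a_2 = 1: 81/20
a_3 = 2: 239/59
a_4 = 1: 320/79
a_5 = 2: 879/217
a_6 = 2: 2078/513

2078/513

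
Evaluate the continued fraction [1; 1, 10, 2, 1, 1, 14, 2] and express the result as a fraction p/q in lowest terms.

Compute successive convergents:
a_0 = 1: 1/1
a_1 = 1: 2/1
a_2 = 10: 21/11
a_3 = 2: 44/23
a_4 = 1: 65/34
a_5 = 1: 109/57
a_6 = 14: 1591/832
a_7 = 2: 3291/1721

3291/1721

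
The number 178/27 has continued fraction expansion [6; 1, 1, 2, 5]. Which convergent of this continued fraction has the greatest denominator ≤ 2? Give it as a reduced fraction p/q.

a_0 = 6: 6/1  (≤ bound)
a_1 = 1: 7/1  (≤ bound)
a_2 = 1: 13/2  (≤ bound)
a_3 = 2: 33/5  (> 2, stop)

13/2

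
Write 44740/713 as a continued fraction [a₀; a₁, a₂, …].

[62; 1, 2, 1, 58, 1, 2]

⌊44740/713⌋ = 62, remainder 534
⌊713/534⌋ = 1, remainder 179
⌊534/179⌋ = 2, remainder 176
⌊179/176⌋ = 1, remainder 3
⌊176/3⌋ = 58, remainder 2
⌊3/2⌋ = 1, remainder 1
⌊2/1⌋ = 2, remainder 0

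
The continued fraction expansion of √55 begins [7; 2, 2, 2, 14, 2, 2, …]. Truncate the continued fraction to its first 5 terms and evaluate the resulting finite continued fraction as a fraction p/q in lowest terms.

1283/173

Start with 14.
2 + 1/(14/1) = 2 + 1/14 = 29/14
2 + 1/(29/14) = 2 + 14/29 = 72/29
2 + 1/(72/29) = 2 + 29/72 = 173/72
7 + 1/(173/72) = 7 + 72/173 = 1283/173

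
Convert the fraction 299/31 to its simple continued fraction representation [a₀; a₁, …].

[9; 1, 1, 1, 4, 2]

299 = 9·31 + 20, so a_0 = 9
31 = 1·20 + 11, so a_1 = 1
20 = 1·11 + 9, so a_2 = 1
11 = 1·9 + 2, so a_3 = 1
9 = 4·2 + 1, so a_4 = 4
2 = 2·1 + 0, so a_5 = 2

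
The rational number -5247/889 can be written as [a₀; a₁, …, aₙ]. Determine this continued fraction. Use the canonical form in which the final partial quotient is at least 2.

[-6; 10, 4, 1, 1, 2, 1, 2]

⌊-5247/889⌋ = -6, remainder 87
⌊889/87⌋ = 10, remainder 19
⌊87/19⌋ = 4, remainder 11
⌊19/11⌋ = 1, remainder 8
⌊11/8⌋ = 1, remainder 3
⌊8/3⌋ = 2, remainder 2
⌊3/2⌋ = 1, remainder 1
⌊2/1⌋ = 2, remainder 0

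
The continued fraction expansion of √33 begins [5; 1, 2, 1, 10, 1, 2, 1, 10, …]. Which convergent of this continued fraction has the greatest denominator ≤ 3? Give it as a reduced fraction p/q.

List convergents until the denominator exceeds the bound:
a_0 = 5: 5/1  (≤ bound)
a_1 = 1: 6/1  (≤ bound)
a_2 = 2: 17/3  (≤ bound)
a_3 = 1: 23/4  (> 3, stop)

17/3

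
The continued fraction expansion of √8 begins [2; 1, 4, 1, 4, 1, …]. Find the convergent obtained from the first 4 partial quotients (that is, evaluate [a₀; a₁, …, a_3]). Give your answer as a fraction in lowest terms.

Start with 1.
4 + 1/(1/1) = 4 + 1/1 = 5/1
1 + 1/(5/1) = 1 + 1/5 = 6/5
2 + 1/(6/5) = 2 + 5/6 = 17/6

17/6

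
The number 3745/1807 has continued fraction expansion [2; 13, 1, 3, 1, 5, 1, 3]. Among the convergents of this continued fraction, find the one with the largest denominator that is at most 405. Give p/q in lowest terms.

a_0 = 2: 2/1  (≤ bound)
a_1 = 13: 27/13  (≤ bound)
a_2 = 1: 29/14  (≤ bound)
a_3 = 3: 114/55  (≤ bound)
a_4 = 1: 143/69  (≤ bound)
a_5 = 5: 829/400  (≤ bound)
a_6 = 1: 972/469  (> 405, stop)

829/400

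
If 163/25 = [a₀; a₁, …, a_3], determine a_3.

12

⌊163/25⌋ = 6, remainder 13
⌊25/13⌋ = 1, remainder 12
⌊13/12⌋ = 1, remainder 1
⌊12/1⌋ = 12, remainder 0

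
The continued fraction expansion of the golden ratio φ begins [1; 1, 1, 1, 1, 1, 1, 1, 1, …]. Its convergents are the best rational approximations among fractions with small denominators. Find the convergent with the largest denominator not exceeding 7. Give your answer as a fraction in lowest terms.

8/5

a_0 = 1: 1/1  (≤ bound)
a_1 = 1: 2/1  (≤ bound)
a_2 = 1: 3/2  (≤ bound)
a_3 = 1: 5/3  (≤ bound)
a_4 = 1: 8/5  (≤ bound)
a_5 = 1: 13/8  (> 7, stop)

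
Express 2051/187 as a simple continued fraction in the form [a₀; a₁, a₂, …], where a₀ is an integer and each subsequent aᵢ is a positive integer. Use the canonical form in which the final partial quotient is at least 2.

[10; 1, 30, 6]

Apply division with remainder until the remainder is 0:
2051 = 10·187 + 181, so a_0 = 10
187 = 1·181 + 6, so a_1 = 1
181 = 30·6 + 1, so a_2 = 30
6 = 6·1 + 0, so a_3 = 6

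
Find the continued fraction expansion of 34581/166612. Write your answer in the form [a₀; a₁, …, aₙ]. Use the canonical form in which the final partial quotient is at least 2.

[0; 4, 1, 4, 2, 51, 12, 5]

Repeatedly divide and take the remainder:
34581 ÷ 166612 → quotient 0, remainder 34581
166612 ÷ 34581 → quotient 4, remainder 28288
34581 ÷ 28288 → quotient 1, remainder 6293
28288 ÷ 6293 → quotient 4, remainder 3116
6293 ÷ 3116 → quotient 2, remainder 61
3116 ÷ 61 → quotient 51, remainder 5
61 ÷ 5 → quotient 12, remainder 1
5 ÷ 1 → quotient 5, remainder 0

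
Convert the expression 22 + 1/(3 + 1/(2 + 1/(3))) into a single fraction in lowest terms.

535/24

a_0 = 22: 22/1
a_1 = 3: 67/3
a_2 = 2: 156/7
a_3 = 3: 535/24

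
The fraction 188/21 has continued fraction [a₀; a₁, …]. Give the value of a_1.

1

⌊188/21⌋ = 8, remainder 20
⌊21/20⌋ = 1, remainder 1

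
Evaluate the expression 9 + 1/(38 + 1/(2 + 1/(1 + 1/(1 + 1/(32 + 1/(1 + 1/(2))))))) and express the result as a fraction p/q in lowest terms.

Compute successive convergents:
a_0 = 9: 9/1
a_1 = 38: 343/38
a_2 = 2: 695/77
a_3 = 1: 1038/115
a_4 = 1: 1733/192
a_5 = 32: 56494/6259
a_6 = 1: 58227/6451
a_7 = 2: 172948/19161

172948/19161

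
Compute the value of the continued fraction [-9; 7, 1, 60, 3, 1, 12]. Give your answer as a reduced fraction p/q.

-221345/24941

Start with 12.
1 + 1/(12/1) = 1 + 1/12 = 13/12
3 + 1/(13/12) = 3 + 12/13 = 51/13
60 + 1/(51/13) = 60 + 13/51 = 3073/51
1 + 1/(3073/51) = 1 + 51/3073 = 3124/3073
7 + 1/(3124/3073) = 7 + 3073/3124 = 24941/3124
-9 + 1/(24941/3124) = -9 + 3124/24941 = -221345/24941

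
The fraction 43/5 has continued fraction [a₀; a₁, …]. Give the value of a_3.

2

Run the Euclidean algorithm, recording each quotient:
43 = 8·5 + 3, so a_0 = 8
5 = 1·3 + 2, so a_1 = 1
3 = 1·2 + 1, so a_2 = 1
2 = 2·1 + 0, so a_3 = 2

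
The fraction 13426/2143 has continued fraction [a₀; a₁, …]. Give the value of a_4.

2

13426 ÷ 2143 → quotient 6, remainder 568
2143 ÷ 568 → quotient 3, remainder 439
568 ÷ 439 → quotient 1, remainder 129
439 ÷ 129 → quotient 3, remainder 52
129 ÷ 52 → quotient 2, remainder 25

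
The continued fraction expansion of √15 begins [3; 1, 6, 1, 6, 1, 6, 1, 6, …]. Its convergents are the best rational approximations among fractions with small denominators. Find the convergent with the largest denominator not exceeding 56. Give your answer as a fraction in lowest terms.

List convergents until the denominator exceeds the bound:
a_0 = 3: 3/1  (≤ bound)
a_1 = 1: 4/1  (≤ bound)
a_2 = 6: 27/7  (≤ bound)
a_3 = 1: 31/8  (≤ bound)
a_4 = 6: 213/55  (≤ bound)
a_5 = 1: 244/63  (> 56, stop)

213/55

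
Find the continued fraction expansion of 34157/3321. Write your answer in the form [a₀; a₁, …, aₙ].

⌊34157/3321⌋ = 10, remainder 947
⌊3321/947⌋ = 3, remainder 480
⌊947/480⌋ = 1, remainder 467
⌊480/467⌋ = 1, remainder 13
⌊467/13⌋ = 35, remainder 12
⌊13/12⌋ = 1, remainder 1
⌊12/1⌋ = 12, remainder 0

[10; 3, 1, 1, 35, 1, 12]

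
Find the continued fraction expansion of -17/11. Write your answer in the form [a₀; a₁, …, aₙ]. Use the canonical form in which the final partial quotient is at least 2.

Repeatedly divide and take the remainder:
-17 ÷ 11 → quotient -2, remainder 5
11 ÷ 5 → quotient 2, remainder 1
5 ÷ 1 → quotient 5, remainder 0

[-2; 2, 5]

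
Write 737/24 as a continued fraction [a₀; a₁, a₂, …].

Run the Euclidean algorithm, recording each quotient:
737 ÷ 24 → quotient 30, remainder 17
24 ÷ 17 → quotient 1, remainder 7
17 ÷ 7 → quotient 2, remainder 3
7 ÷ 3 → quotient 2, remainder 1
3 ÷ 1 → quotient 3, remainder 0

[30; 1, 2, 2, 3]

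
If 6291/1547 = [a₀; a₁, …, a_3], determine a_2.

51

Run the Euclidean algorithm, recording each quotient:
⌊6291/1547⌋ = 4, remainder 103
⌊1547/103⌋ = 15, remainder 2
⌊103/2⌋ = 51, remainder 1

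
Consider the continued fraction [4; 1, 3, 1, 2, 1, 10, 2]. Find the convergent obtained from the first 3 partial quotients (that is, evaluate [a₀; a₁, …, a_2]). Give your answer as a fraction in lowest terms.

Collapse the nested fraction from the inside out:
Start with 3.
1 + 1/(3/1) = 1 + 1/3 = 4/3
4 + 1/(4/3) = 4 + 3/4 = 19/4

19/4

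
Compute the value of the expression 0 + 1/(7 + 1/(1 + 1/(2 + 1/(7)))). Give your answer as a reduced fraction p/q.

22/169

Starting at the tail and folding back:
Start with 7.
2 + 1/(7/1) = 2 + 1/7 = 15/7
1 + 1/(15/7) = 1 + 7/15 = 22/15
7 + 1/(22/15) = 7 + 15/22 = 169/22
0 + 1/(169/22) = 0 + 22/169 = 22/169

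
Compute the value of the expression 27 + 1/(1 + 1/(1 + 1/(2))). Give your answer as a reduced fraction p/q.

Start with 2.
1 + 1/(2/1) = 1 + 1/2 = 3/2
1 + 1/(3/2) = 1 + 2/3 = 5/3
27 + 1/(5/3) = 27 + 3/5 = 138/5

138/5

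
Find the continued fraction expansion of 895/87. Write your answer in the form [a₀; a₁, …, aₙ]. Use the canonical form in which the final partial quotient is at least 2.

[10; 3, 2, 12]

Repeatedly divide and take the remainder:
895 = 10·87 + 25, so a_0 = 10
87 = 3·25 + 12, so a_1 = 3
25 = 2·12 + 1, so a_2 = 2
12 = 12·1 + 0, so a_3 = 12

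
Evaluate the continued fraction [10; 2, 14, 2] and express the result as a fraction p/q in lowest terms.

Starting at the tail and folding back:
Start with 2.
14 + 1/(2/1) = 14 + 1/2 = 29/2
2 + 1/(29/2) = 2 + 2/29 = 60/29
10 + 1/(60/29) = 10 + 29/60 = 629/60

629/60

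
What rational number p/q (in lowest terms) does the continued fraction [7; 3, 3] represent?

73/10

Start with 3.
3 + 1/(3/1) = 3 + 1/3 = 10/3
7 + 1/(10/3) = 7 + 3/10 = 73/10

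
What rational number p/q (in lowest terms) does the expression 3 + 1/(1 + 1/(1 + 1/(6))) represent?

46/13

Use the convergent recurrence hₖ = aₖ·hₖ₋₁ + hₖ₋₂ (and likewise for the denominators kₖ):
a_0 = 3: 3/1
a_1 = 1: 4/1
a_2 = 1: 7/2
a_3 = 6: 46/13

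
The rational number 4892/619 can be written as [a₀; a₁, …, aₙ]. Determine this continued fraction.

[7; 1, 9, 3, 6, 3]

⌊4892/619⌋ = 7, remainder 559
⌊619/559⌋ = 1, remainder 60
⌊559/60⌋ = 9, remainder 19
⌊60/19⌋ = 3, remainder 3
⌊19/3⌋ = 6, remainder 1
⌊3/1⌋ = 3, remainder 0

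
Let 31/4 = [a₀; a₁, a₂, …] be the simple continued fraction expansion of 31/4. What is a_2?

31 = 7·4 + 3, so a_0 = 7
4 = 1·3 + 1, so a_1 = 1
3 = 3·1 + 0, so a_2 = 3

3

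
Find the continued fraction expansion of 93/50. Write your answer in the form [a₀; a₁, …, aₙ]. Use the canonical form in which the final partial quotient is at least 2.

93 ÷ 50 → quotient 1, remainder 43
50 ÷ 43 → quotient 1, remainder 7
43 ÷ 7 → quotient 6, remainder 1
7 ÷ 1 → quotient 7, remainder 0

[1; 1, 6, 7]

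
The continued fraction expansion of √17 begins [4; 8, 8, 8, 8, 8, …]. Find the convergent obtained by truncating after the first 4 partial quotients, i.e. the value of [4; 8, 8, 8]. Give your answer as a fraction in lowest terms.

Work from the innermost term outward:
Start with 8.
8 + 1/(8/1) = 8 + 1/8 = 65/8
8 + 1/(65/8) = 8 + 8/65 = 528/65
4 + 1/(528/65) = 4 + 65/528 = 2177/528

2177/528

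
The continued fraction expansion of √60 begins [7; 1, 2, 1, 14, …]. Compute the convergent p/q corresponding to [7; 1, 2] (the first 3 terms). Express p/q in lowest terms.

23/3

a_0 = 7: 7/1
a_1 = 1: 8/1
a_2 = 2: 23/3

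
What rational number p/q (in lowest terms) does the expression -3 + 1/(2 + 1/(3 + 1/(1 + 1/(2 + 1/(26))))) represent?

Use the convergent recurrence hₖ = aₖ·hₖ₋₁ + hₖ₋₂ (and likewise for the denominators kₖ):
a_0 = -3: -3/1
a_1 = 2: -5/2
a_2 = 3: -18/7
a_3 = 1: -23/9
a_4 = 2: -64/25
a_5 = 26: -1687/659

-1687/659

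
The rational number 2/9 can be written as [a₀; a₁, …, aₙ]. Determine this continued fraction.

Run the Euclidean algorithm, recording each quotient:
⌊2/9⌋ = 0, remainder 2
⌊9/2⌋ = 4, remainder 1
⌊2/1⌋ = 2, remainder 0

[0; 4, 2]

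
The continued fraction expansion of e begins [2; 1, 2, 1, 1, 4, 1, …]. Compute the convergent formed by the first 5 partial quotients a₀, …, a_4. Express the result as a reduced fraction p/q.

19/7

Start with 1.
1 + 1/(1/1) = 1 + 1/1 = 2/1
2 + 1/(2/1) = 2 + 1/2 = 5/2
1 + 1/(5/2) = 1 + 2/5 = 7/5
2 + 1/(7/5) = 2 + 5/7 = 19/7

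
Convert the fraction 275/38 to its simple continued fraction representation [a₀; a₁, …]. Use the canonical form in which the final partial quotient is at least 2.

[7; 4, 4, 2]

275 ÷ 38 → quotient 7, remainder 9
38 ÷ 9 → quotient 4, remainder 2
9 ÷ 2 → quotient 4, remainder 1
2 ÷ 1 → quotient 2, remainder 0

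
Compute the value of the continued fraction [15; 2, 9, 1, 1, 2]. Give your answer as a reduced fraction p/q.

Compute successive convergents:
a_0 = 15: 15/1
a_1 = 2: 31/2
a_2 = 9: 294/19
a_3 = 1: 325/21
a_4 = 1: 619/40
a_5 = 2: 1563/101

1563/101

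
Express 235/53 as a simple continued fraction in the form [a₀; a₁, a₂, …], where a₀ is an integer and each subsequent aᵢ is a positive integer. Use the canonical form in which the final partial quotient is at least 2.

[4; 2, 3, 3, 2]

Apply division with remainder until the remainder is 0:
235 = 4·53 + 23, so a_0 = 4
53 = 2·23 + 7, so a_1 = 2
23 = 3·7 + 2, so a_2 = 3
7 = 3·2 + 1, so a_3 = 3
2 = 2·1 + 0, so a_4 = 2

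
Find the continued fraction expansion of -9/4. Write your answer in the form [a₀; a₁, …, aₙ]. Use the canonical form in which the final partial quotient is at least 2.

⌊-9/4⌋ = -3, remainder 3
⌊4/3⌋ = 1, remainder 1
⌊3/1⌋ = 3, remainder 0

[-3; 1, 3]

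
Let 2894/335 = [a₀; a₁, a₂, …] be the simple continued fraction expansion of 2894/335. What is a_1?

⌊2894/335⌋ = 8, remainder 214
⌊335/214⌋ = 1, remainder 121

1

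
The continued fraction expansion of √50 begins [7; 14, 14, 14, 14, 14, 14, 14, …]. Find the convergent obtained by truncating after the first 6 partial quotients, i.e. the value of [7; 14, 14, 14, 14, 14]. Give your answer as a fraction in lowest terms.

3880899/548842

Use the convergent recurrence hₖ = aₖ·hₖ₋₁ + hₖ₋₂ (and likewise for the denominators kₖ):
a_0 = 7: 7/1
a_1 = 14: 99/14
a_2 = 14: 1393/197
a_3 = 14: 19601/2772
a_4 = 14: 275807/39005
a_5 = 14: 3880899/548842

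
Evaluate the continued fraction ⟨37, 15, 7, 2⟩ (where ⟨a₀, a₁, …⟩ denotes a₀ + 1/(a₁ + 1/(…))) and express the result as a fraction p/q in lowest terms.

8414/227

a_0 = 37: 37/1
a_1 = 15: 556/15
a_2 = 7: 3929/106
a_3 = 2: 8414/227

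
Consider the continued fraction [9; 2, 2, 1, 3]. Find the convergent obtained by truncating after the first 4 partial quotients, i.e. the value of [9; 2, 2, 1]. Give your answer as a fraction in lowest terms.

Starting at the tail and folding back:
Start with 1.
2 + 1/(1/1) = 2 + 1/1 = 3/1
2 + 1/(3/1) = 2 + 1/3 = 7/3
9 + 1/(7/3) = 9 + 3/7 = 66/7

66/7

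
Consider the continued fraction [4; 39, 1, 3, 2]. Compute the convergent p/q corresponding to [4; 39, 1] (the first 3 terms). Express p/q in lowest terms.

161/40

Start with 1.
39 + 1/(1/1) = 39 + 1/1 = 40/1
4 + 1/(40/1) = 4 + 1/40 = 161/40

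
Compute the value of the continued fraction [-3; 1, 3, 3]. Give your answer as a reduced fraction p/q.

Starting at the tail and folding back:
Start with 3.
3 + 1/(3/1) = 3 + 1/3 = 10/3
1 + 1/(10/3) = 1 + 3/10 = 13/10
-3 + 1/(13/10) = -3 + 10/13 = -29/13

-29/13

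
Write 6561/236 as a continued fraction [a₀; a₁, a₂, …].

[27; 1, 4, 47]

Run the Euclidean algorithm, recording each quotient:
⌊6561/236⌋ = 27, remainder 189
⌊236/189⌋ = 1, remainder 47
⌊189/47⌋ = 4, remainder 1
⌊47/1⌋ = 47, remainder 0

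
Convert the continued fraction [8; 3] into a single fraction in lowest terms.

25/3

Work from the innermost term outward:
Start with 3.
8 + 1/(3/1) = 8 + 1/3 = 25/3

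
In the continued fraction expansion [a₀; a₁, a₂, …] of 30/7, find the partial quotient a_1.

30 ÷ 7 → quotient 4, remainder 2
7 ÷ 2 → quotient 3, remainder 1

3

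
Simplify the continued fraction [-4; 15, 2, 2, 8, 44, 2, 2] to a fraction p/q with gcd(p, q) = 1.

Compute successive convergents:
a_0 = -4: -4/1
a_1 = 15: -59/15
a_2 = 2: -122/31
a_3 = 2: -303/77
a_4 = 8: -2546/647
a_5 = 44: -112327/28545
a_6 = 2: -227200/57737
a_7 = 2: -566727/144019

-566727/144019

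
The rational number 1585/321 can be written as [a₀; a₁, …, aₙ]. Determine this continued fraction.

[4; 1, 15, 20]

⌊1585/321⌋ = 4, remainder 301
⌊321/301⌋ = 1, remainder 20
⌊301/20⌋ = 15, remainder 1
⌊20/1⌋ = 20, remainder 0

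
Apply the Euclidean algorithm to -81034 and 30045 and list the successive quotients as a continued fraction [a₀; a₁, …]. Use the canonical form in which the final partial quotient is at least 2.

⌊-81034/30045⌋ = -3, remainder 9101
⌊30045/9101⌋ = 3, remainder 2742
⌊9101/2742⌋ = 3, remainder 875
⌊2742/875⌋ = 3, remainder 117
⌊875/117⌋ = 7, remainder 56
⌊117/56⌋ = 2, remainder 5
⌊56/5⌋ = 11, remainder 1
⌊5/1⌋ = 5, remainder 0

[-3; 3, 3, 3, 7, 2, 11, 5]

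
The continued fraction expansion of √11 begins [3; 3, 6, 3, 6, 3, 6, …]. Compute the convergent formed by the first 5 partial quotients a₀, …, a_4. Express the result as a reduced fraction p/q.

1257/379

Start with 6.
3 + 1/(6/1) = 3 + 1/6 = 19/6
6 + 1/(19/6) = 6 + 6/19 = 120/19
3 + 1/(120/19) = 3 + 19/120 = 379/120
3 + 1/(379/120) = 3 + 120/379 = 1257/379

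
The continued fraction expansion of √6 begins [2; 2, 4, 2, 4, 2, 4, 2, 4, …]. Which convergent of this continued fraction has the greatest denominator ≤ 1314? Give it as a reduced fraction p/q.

2158/881

a_0 = 2: 2/1  (≤ bound)
a_1 = 2: 5/2  (≤ bound)
a_2 = 4: 22/9  (≤ bound)
a_3 = 2: 49/20  (≤ bound)
a_4 = 4: 218/89  (≤ bound)
a_5 = 2: 485/198  (≤ bound)
a_6 = 4: 2158/881  (≤ bound)
a_7 = 2: 4801/1960  (> 1314, stop)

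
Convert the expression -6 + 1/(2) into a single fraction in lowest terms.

Compute successive convergents:
a_0 = -6: -6/1
a_1 = 2: -11/2

-11/2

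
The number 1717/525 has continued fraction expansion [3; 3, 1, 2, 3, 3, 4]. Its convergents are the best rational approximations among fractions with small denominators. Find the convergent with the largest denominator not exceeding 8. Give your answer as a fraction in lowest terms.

a_0 = 3: 3/1  (≤ bound)
a_1 = 3: 10/3  (≤ bound)
a_2 = 1: 13/4  (≤ bound)
a_3 = 2: 36/11  (> 8, stop)

13/4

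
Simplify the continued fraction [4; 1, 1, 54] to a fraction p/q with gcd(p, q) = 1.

Start with 54.
1 + 1/(54/1) = 1 + 1/54 = 55/54
1 + 1/(55/54) = 1 + 54/55 = 109/55
4 + 1/(109/55) = 4 + 55/109 = 491/109

491/109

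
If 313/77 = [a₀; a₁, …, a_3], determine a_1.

15

313 = 4·77 + 5, so a_0 = 4
77 = 15·5 + 2, so a_1 = 15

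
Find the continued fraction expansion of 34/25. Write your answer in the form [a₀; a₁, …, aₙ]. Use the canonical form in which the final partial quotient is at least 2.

Run the Euclidean algorithm, recording each quotient:
34 = 1·25 + 9, so a_0 = 1
25 = 2·9 + 7, so a_1 = 2
9 = 1·7 + 2, so a_2 = 1
7 = 3·2 + 1, so a_3 = 3
2 = 2·1 + 0, so a_4 = 2

[1; 2, 1, 3, 2]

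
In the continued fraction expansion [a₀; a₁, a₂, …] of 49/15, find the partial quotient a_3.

49 ÷ 15 → quotient 3, remainder 4
15 ÷ 4 → quotient 3, remainder 3
4 ÷ 3 → quotient 1, remainder 1
3 ÷ 1 → quotient 3, remainder 0

3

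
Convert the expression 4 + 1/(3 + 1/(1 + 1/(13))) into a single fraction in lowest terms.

234/55

Collapse the nested fraction from the inside out:
Start with 13.
1 + 1/(13/1) = 1 + 1/13 = 14/13
3 + 1/(14/13) = 3 + 13/14 = 55/14
4 + 1/(55/14) = 4 + 14/55 = 234/55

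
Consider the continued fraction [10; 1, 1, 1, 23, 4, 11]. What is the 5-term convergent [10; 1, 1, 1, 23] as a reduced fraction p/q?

Start with 23.
1 + 1/(23/1) = 1 + 1/23 = 24/23
1 + 1/(24/23) = 1 + 23/24 = 47/24
1 + 1/(47/24) = 1 + 24/47 = 71/47
10 + 1/(71/47) = 10 + 47/71 = 757/71

757/71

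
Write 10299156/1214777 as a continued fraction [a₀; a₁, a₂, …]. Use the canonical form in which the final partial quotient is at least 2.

[8; 2, 10, 1, 56, 15, 1, 57]

10299156 = 8·1214777 + 580940, so a_0 = 8
1214777 = 2·580940 + 52897, so a_1 = 2
580940 = 10·52897 + 51970, so a_2 = 10
52897 = 1·51970 + 927, so a_3 = 1
51970 = 56·927 + 58, so a_4 = 56
927 = 15·58 + 57, so a_5 = 15
58 = 1·57 + 1, so a_6 = 1
57 = 57·1 + 0, so a_7 = 57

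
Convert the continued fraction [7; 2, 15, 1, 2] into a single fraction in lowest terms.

Start with 2.
1 + 1/(2/1) = 1 + 1/2 = 3/2
15 + 1/(3/2) = 15 + 2/3 = 47/3
2 + 1/(47/3) = 2 + 3/47 = 97/47
7 + 1/(97/47) = 7 + 47/97 = 726/97

726/97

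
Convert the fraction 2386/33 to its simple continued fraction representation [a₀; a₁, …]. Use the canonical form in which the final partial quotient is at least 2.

2386 ÷ 33 → quotient 72, remainder 10
33 ÷ 10 → quotient 3, remainder 3
10 ÷ 3 → quotient 3, remainder 1
3 ÷ 1 → quotient 3, remainder 0

[72; 3, 3, 3]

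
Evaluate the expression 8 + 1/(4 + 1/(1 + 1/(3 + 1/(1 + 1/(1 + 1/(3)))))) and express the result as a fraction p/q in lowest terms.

1256/153

Starting at the tail and folding back:
Start with 3.
1 + 1/(3/1) = 1 + 1/3 = 4/3
1 + 1/(4/3) = 1 + 3/4 = 7/4
3 + 1/(7/4) = 3 + 4/7 = 25/7
1 + 1/(25/7) = 1 + 7/25 = 32/25
4 + 1/(32/25) = 4 + 25/32 = 153/32
8 + 1/(153/32) = 8 + 32/153 = 1256/153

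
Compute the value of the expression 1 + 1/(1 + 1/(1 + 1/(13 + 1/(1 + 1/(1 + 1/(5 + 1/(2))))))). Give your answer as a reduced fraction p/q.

a_0 = 1: 1/1
a_1 = 1: 2/1
a_2 = 1: 3/2
a_3 = 13: 41/27
a_4 = 1: 44/29
a_5 = 1: 85/56
a_6 = 5: 469/309
a_7 = 2: 1023/674

1023/674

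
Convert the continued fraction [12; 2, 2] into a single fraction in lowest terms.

62/5

a_0 = 12: 12/1
a_1 = 2: 25/2
a_2 = 2: 62/5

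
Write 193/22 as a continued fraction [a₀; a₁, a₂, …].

[8; 1, 3, 2, 2]

Repeatedly divide and take the remainder:
193 = 8·22 + 17, so a_0 = 8
22 = 1·17 + 5, so a_1 = 1
17 = 3·5 + 2, so a_2 = 3
5 = 2·2 + 1, so a_3 = 2
2 = 2·1 + 0, so a_4 = 2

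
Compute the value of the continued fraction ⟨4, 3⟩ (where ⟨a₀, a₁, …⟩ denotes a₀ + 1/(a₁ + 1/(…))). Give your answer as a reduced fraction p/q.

a_0 = 4: 4/1
a_1 = 3: 13/3

13/3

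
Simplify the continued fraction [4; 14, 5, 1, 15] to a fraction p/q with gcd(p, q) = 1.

5479/1346

a_0 = 4: 4/1
a_1 = 14: 57/14
a_2 = 5: 289/71
a_3 = 1: 346/85
a_4 = 15: 5479/1346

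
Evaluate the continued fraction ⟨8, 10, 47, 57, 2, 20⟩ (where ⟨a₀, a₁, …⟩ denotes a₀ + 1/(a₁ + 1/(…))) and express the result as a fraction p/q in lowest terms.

8995276/1110557

Start with 20.
2 + 1/(20/1) = 2 + 1/20 = 41/20
57 + 1/(41/20) = 57 + 20/41 = 2357/41
47 + 1/(2357/41) = 47 + 41/2357 = 110820/2357
10 + 1/(110820/2357) = 10 + 2357/110820 = 1110557/110820
8 + 1/(1110557/110820) = 8 + 110820/1110557 = 8995276/1110557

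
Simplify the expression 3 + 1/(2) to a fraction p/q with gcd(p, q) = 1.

Start with 2.
3 + 1/(2/1) = 3 + 1/2 = 7/2

7/2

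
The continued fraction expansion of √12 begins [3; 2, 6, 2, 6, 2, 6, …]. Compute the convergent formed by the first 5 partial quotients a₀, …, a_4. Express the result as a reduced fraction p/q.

Work from the innermost term outward:
Start with 6.
2 + 1/(6/1) = 2 + 1/6 = 13/6
6 + 1/(13/6) = 6 + 6/13 = 84/13
2 + 1/(84/13) = 2 + 13/84 = 181/84
3 + 1/(181/84) = 3 + 84/181 = 627/181

627/181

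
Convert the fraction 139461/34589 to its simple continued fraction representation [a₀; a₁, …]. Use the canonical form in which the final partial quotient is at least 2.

139461 ÷ 34589 → quotient 4, remainder 1105
34589 ÷ 1105 → quotient 31, remainder 334
1105 ÷ 334 → quotient 3, remainder 103
334 ÷ 103 → quotient 3, remainder 25
103 ÷ 25 → quotient 4, remainder 3
25 ÷ 3 → quotient 8, remainder 1
3 ÷ 1 → quotient 3, remainder 0

[4; 31, 3, 3, 4, 8, 3]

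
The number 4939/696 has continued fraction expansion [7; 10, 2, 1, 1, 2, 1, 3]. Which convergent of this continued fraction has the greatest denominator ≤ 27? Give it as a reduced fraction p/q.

a_0 = 7: 7/1  (≤ bound)
a_1 = 10: 71/10  (≤ bound)
a_2 = 2: 149/21  (≤ bound)
a_3 = 1: 220/31  (> 27, stop)

149/21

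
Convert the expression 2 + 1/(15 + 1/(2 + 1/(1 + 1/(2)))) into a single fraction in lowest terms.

Start with 2.
1 + 1/(2/1) = 1 + 1/2 = 3/2
2 + 1/(3/2) = 2 + 2/3 = 8/3
15 + 1/(8/3) = 15 + 3/8 = 123/8
2 + 1/(123/8) = 2 + 8/123 = 254/123

254/123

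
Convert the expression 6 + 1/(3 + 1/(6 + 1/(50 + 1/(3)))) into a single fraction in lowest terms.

Starting at the tail and folding back:
Start with 3.
50 + 1/(3/1) = 50 + 1/3 = 151/3
6 + 1/(151/3) = 6 + 3/151 = 909/151
3 + 1/(909/151) = 3 + 151/909 = 2878/909
6 + 1/(2878/909) = 6 + 909/2878 = 18177/2878

18177/2878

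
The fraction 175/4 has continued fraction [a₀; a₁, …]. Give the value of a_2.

3

Repeatedly divide and take the remainder:
175 = 43·4 + 3, so a_0 = 43
4 = 1·3 + 1, so a_1 = 1
3 = 3·1 + 0, so a_2 = 3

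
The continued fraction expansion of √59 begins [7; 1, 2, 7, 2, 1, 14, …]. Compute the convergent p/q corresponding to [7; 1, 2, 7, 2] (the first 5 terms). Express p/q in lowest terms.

Compute successive convergents:
a_0 = 7: 7/1
a_1 = 1: 8/1
a_2 = 2: 23/3
a_3 = 7: 169/22
a_4 = 2: 361/47

361/47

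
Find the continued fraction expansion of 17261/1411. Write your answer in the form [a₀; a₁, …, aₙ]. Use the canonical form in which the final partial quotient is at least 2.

[12; 4, 3, 2, 6, 3, 2]

Apply division with remainder until the remainder is 0:
⌊17261/1411⌋ = 12, remainder 329
⌊1411/329⌋ = 4, remainder 95
⌊329/95⌋ = 3, remainder 44
⌊95/44⌋ = 2, remainder 7
⌊44/7⌋ = 6, remainder 2
⌊7/2⌋ = 3, remainder 1
⌊2/1⌋ = 2, remainder 0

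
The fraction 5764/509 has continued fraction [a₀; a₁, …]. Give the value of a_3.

5764 = 11·509 + 165, so a_0 = 11
509 = 3·165 + 14, so a_1 = 3
165 = 11·14 + 11, so a_2 = 11
14 = 1·11 + 3, so a_3 = 1

1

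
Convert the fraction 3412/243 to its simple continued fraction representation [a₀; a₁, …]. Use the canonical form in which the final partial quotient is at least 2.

Run the Euclidean algorithm, recording each quotient:
⌊3412/243⌋ = 14, remainder 10
⌊243/10⌋ = 24, remainder 3
⌊10/3⌋ = 3, remainder 1
⌊3/1⌋ = 3, remainder 0

[14; 24, 3, 3]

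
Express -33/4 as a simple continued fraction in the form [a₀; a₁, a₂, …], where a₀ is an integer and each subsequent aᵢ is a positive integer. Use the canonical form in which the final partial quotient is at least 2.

[-9; 1, 3]

-33 ÷ 4 → quotient -9, remainder 3
4 ÷ 3 → quotient 1, remainder 1
3 ÷ 1 → quotient 3, remainder 0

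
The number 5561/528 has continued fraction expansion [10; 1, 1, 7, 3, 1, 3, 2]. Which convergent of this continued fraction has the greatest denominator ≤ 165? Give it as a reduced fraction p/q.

653/62

a_0 = 10: 10/1  (≤ bound)
a_1 = 1: 11/1  (≤ bound)
a_2 = 1: 21/2  (≤ bound)
a_3 = 7: 158/15  (≤ bound)
a_4 = 3: 495/47  (≤ bound)
a_5 = 1: 653/62  (≤ bound)
a_6 = 3: 2454/233  (> 165, stop)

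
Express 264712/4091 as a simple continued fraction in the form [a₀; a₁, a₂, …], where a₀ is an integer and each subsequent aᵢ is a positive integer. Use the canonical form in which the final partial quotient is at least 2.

⌊264712/4091⌋ = 64, remainder 2888
⌊4091/2888⌋ = 1, remainder 1203
⌊2888/1203⌋ = 2, remainder 482
⌊1203/482⌋ = 2, remainder 239
⌊482/239⌋ = 2, remainder 4
⌊239/4⌋ = 59, remainder 3
⌊4/3⌋ = 1, remainder 1
⌊3/1⌋ = 3, remainder 0

[64; 1, 2, 2, 2, 59, 1, 3]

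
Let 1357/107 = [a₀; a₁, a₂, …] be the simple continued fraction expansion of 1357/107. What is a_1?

Apply division with remainder until the remainder is 0:
1357 ÷ 107 → quotient 12, remainder 73
107 ÷ 73 → quotient 1, remainder 34

1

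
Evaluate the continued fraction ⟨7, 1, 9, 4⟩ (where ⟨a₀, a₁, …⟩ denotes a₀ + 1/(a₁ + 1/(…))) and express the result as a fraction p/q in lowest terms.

324/41

a_0 = 7: 7/1
a_1 = 1: 8/1
a_2 = 9: 79/10
a_3 = 4: 324/41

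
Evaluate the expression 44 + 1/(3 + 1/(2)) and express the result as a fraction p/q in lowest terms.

Starting at the tail and folding back:
Start with 2.
3 + 1/(2/1) = 3 + 1/2 = 7/2
44 + 1/(7/2) = 44 + 2/7 = 310/7

310/7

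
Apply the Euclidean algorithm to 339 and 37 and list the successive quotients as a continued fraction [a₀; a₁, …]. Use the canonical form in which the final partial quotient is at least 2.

[9; 6, 6]

Apply division with remainder until the remainder is 0:
339 = 9·37 + 6, so a_0 = 9
37 = 6·6 + 1, so a_1 = 6
6 = 6·1 + 0, so a_2 = 6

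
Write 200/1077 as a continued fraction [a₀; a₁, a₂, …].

200 ÷ 1077 → quotient 0, remainder 200
1077 ÷ 200 → quotient 5, remainder 77
200 ÷ 77 → quotient 2, remainder 46
77 ÷ 46 → quotient 1, remainder 31
46 ÷ 31 → quotient 1, remainder 15
31 ÷ 15 → quotient 2, remainder 1
15 ÷ 1 → quotient 15, remainder 0

[0; 5, 2, 1, 1, 2, 15]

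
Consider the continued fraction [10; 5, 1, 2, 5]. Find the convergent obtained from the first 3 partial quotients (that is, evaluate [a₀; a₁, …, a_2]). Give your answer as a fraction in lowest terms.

61/6

Start with 1.
5 + 1/(1/1) = 5 + 1/1 = 6/1
10 + 1/(6/1) = 10 + 1/6 = 61/6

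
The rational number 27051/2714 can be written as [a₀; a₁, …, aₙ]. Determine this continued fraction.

[9; 1, 29, 2, 44]

27051 = 9·2714 + 2625, so a_0 = 9
2714 = 1·2625 + 89, so a_1 = 1
2625 = 29·89 + 44, so a_2 = 29
89 = 2·44 + 1, so a_3 = 2
44 = 44·1 + 0, so a_4 = 44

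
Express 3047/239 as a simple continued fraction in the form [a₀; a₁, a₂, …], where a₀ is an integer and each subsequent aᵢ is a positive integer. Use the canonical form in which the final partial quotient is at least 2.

[12; 1, 2, 1, 59]

Run the Euclidean algorithm, recording each quotient:
3047 ÷ 239 → quotient 12, remainder 179
239 ÷ 179 → quotient 1, remainder 60
179 ÷ 60 → quotient 2, remainder 59
60 ÷ 59 → quotient 1, remainder 1
59 ÷ 1 → quotient 59, remainder 0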